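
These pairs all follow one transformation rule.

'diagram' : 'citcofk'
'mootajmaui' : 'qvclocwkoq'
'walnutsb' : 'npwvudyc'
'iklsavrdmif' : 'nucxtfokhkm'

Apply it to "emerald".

The transformation: shift every letter 2 places forward in the alphabet (wrapping around), then move the first 2 characters to the end (rotate left by 2).
Applying both steps to "emerald": "gogtcnf", then "gtcnfgo".
(Check on "iklsavrdmif": → "kmnucxtfokh" → "nucxtfokhkm" ✓)

gtcnfgo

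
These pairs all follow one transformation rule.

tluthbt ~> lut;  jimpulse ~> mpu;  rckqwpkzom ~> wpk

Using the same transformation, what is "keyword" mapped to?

eyw

The transformation: move the last 3 characters to the front (rotate right by 3), then keep only the last 3 characters.
Starting from "keyword": after the first operation, "ordkeyw"; after the second, "eyw".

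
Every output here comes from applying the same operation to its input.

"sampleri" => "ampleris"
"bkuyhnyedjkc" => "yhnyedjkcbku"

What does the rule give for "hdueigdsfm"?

ueigdsfmhd

Rule — swap the front and back halves of the string, then move the last 3 characters to the front (rotate right by 3).
For "hdueigdsfm" the result is "ueigdsfmhd".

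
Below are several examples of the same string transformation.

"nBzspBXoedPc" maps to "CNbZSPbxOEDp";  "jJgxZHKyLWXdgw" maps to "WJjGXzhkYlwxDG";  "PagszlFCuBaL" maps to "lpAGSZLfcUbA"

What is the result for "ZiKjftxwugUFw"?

WzIkJFTXWUGuf

Looking at the pairs, the operation is to flip the case of every letter, then move the last character to the front.
On "ZiKjftxwugUFw": the first step gives "zIkJFTXWUGufW", and the second then gives "WzIkJFTXWUGuf".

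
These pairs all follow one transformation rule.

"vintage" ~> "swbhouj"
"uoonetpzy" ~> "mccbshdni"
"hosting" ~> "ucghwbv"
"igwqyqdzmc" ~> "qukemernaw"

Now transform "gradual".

zforiou

The rule is to swap the first and last characters, then shift every letter 12 places backward in the alphabet (wrapping around).
Starting from "gradual": after the first operation, "lraduag"; after the second, "zforiou".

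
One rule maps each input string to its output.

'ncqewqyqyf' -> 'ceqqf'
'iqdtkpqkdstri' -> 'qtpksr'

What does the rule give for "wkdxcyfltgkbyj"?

kxylgbj

The pattern: keep every other character starting from the second (positions 2nd, 4th, 6th, ...).
On "wkdxcyfltgkbyj" that produces "kxylgbj".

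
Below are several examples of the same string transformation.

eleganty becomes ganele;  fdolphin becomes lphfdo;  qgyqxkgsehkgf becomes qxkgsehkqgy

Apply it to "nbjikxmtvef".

ikxmtvnbj

In each case the input is transformed by: delete the last 2 characters, then move the first 3 characters to the end (rotate left by 3).
Starting from "nbjikxmtvef": after the first operation, "nbjikxmtv"; after the second, "ikxmtvnbj".
(Check on "eleganty": → "elegan" → "ganele" ✓)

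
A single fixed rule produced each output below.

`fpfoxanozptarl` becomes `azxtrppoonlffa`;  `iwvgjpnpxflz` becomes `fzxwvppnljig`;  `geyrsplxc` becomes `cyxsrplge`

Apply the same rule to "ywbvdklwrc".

bywwvrlkdc

The transformation: sort the characters into reverse alphabetical order, then move the last character to the front.
"ywbvdklwrc" → "ywwvrlkdcb" → "bywwvrlkdc".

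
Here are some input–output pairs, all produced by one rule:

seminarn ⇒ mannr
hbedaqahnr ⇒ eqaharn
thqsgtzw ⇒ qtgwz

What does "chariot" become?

aoit

The pattern: swap each adjacent pair of characters (1↔2, 3↔4, ...), then delete the first 3 characters.
Applying that to "chariot" gives "aoit".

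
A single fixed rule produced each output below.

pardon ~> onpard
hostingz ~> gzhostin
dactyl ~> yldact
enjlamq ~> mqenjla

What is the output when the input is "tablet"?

ettabl

The pattern: move the last 2 characters to the front (rotate right by 2).
Doing the same to "tablet": "ettabl".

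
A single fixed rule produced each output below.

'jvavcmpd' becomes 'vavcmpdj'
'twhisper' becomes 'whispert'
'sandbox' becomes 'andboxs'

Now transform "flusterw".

The transformation: move the first character to the end.
Applying that to "flusterw" gives "lusterwf".

lusterwf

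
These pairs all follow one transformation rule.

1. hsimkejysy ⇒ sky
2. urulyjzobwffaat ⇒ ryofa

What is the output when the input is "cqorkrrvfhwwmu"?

Rule — keep one character in every 3, starting at position 2 (positions 2nd, 5th, 8th, ...).
Applying that to "cqorkrrvfhwwmu" gives "qkvwu".

qkvwu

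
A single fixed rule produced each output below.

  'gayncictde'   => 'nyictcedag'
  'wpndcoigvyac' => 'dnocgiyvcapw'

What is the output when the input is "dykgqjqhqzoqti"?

gkjqhqzqqoityd

Looking at the pairs, the operation is to move the first 2 characters to the end (rotate left by 2), then swap each adjacent pair of characters (1↔2, 3↔4, ...).
For "dykgqjqhqzoqti", step one produces "kgqjqhqzoqtidy"; step two turns that into "gkjqhqzqqoityd".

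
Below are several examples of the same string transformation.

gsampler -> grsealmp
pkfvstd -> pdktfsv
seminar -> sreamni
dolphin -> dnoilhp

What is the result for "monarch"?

The rule is to take characters alternately from the front and the back (1st, last, 2nd, 2nd-last, ...).
"monarch" → "mhocnra".

mhocnra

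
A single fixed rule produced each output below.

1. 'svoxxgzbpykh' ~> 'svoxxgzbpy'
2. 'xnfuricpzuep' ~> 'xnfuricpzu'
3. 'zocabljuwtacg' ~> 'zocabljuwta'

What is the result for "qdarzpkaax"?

Each output is the input with this applied: delete the last 2 characters.
Doing the same to "qdarzpkaax": "qdarzpka".

qdarzpka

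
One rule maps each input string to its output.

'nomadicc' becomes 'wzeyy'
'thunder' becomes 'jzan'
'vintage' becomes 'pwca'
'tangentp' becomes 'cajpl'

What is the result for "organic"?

wjey

The rule is to delete the first 3 characters, then shift every letter 4 places backward in the alphabet (wrapping around).
On "organic": the first step gives "anic", and the second then gives "wjey".
(Check on "thunder": → "nder" → "jzan" ✓)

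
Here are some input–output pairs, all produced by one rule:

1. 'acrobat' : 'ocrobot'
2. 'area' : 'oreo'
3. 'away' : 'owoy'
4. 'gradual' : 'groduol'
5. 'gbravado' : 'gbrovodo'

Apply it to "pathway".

What's happening: replace every "a" with "o".
Doing the same to "pathway": "pothwoy".

pothwoy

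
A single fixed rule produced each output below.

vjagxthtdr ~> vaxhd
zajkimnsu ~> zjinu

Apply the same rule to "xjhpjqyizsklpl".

xhjyzkp

The pattern: keep every other character starting from the first (positions 1st, 3rd, 5th, ...).
So "xjhpjqyizsklpl" becomes "xhjyzkp".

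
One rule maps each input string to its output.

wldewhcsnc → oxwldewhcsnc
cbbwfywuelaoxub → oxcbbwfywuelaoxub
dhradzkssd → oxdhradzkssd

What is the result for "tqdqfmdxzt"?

In each case the input is transformed by: prepend "ox".
Doing the same to "tqdqfmdxzt": "oxtqdqfmdxzt".

oxtqdqfmdxzt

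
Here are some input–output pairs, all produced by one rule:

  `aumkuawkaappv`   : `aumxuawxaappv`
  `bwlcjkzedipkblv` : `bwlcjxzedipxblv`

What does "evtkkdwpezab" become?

In each case the input is transformed by: replace every "k" with "x".
On "evtkkdwpezab" that produces "evtxxdwpezab".

evtxxdwpezab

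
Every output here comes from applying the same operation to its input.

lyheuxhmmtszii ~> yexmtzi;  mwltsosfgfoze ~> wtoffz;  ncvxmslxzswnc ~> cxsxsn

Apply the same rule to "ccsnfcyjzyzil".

Rule — keep every other character starting from the second (positions 2nd, 4th, 6th, ...).
For "ccsnfcyjzyzil" the result is "cncjyi".

cncjyi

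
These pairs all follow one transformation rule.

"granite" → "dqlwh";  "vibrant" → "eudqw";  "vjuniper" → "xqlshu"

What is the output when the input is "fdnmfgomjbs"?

qpijrpmev

The transformation: shift every letter 3 places forward in the alphabet (wrapping around), then delete the first 2 characters.
Applying both steps to "fdnmfgomjbs": "igqpijrpmev", then "qpijrpmev".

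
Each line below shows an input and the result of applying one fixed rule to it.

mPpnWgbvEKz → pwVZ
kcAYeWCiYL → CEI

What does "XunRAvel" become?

Looking at the pairs, the operation is to flip the case of every letter, then keep one character in every 3, starting at position 2 (positions 2nd, 5th, 8th, ...).
Applying both steps to "XunRAvel": "xUNraVEL", then "UaL".

UaL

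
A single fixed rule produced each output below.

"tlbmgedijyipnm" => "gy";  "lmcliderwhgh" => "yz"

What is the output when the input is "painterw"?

cn

In each case the input is transformed by: shift every letter 13 places forward in the alphabet (wrapping around) — i.e. ROT13, then keep only the first 2 characters.
Applying both steps to "painterw": "cnvagrej", then "cn".
(Check on "lmcliderwhgh": → "yzpyvqrejutu" → "yz" ✓)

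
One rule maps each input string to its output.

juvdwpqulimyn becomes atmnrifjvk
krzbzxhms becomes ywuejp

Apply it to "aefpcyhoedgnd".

What's happening: shift every letter 3 places backward in the alphabet (wrapping around), then delete the first 3 characters.
Starting from "aefpcyhoedgnd": after the first operation, "xbcmzvelbadka"; after the second, "mzvelbadka".

mzvelbadka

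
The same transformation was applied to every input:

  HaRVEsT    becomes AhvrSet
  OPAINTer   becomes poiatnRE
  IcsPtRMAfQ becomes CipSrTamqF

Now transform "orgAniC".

Rule — flip the case of every letter, then swap each adjacent pair of characters (1↔2, 3↔4, ...).
On "orgAniC": the first step gives "ORGaNIc", and the second then gives "ROaGINc".

ROaGINc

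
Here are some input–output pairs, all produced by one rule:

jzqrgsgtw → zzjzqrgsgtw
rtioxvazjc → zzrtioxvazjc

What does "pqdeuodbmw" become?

Each output is the input with this applied: prepend "zz".
Doing the same to "pqdeuodbmw": "zzpqdeuodbmw".

zzpqdeuodbmw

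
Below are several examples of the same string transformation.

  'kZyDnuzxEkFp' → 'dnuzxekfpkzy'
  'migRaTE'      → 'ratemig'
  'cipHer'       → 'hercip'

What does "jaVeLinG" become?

elingjav

Each output is the input with this applied: move the first 3 characters to the end (rotate left by 3), then convert every letter to lowercase.
"jaVeLinG" → "eLinGjaV" → "elingjav".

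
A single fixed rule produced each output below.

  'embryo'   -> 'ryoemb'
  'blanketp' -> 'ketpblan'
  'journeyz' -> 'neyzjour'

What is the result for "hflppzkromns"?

What's happening: swap the front and back halves of the string.
Doing the same to "hflppzkromns": "kromnshflppz".

kromnshflppz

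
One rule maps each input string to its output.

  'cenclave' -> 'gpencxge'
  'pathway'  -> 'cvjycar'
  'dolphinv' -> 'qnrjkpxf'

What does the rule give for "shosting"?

The rule is to move the first character to the end, then shift every letter 2 places forward in the alphabet (wrapping around).
Applying both steps to "shosting": "hostings", then "jquvkpiu".

jquvkpiu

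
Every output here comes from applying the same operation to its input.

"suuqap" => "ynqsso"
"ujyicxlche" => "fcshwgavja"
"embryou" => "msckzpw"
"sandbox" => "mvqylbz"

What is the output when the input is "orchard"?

Rule — shift every letter 2 places backward in the alphabet (wrapping around), then move the last 2 characters to the front (rotate right by 2).
Starting from "orchard": after the first operation, "mpafypb"; after the second, "pbmpafy".
(Check on "embryou": → "ckzpwms" → "msckzpw" ✓)

pbmpafy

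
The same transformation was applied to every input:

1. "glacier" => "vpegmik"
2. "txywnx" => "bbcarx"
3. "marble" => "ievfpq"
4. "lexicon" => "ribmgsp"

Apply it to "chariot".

xlevmsg

The pattern: swap the first and last characters, then shift every letter 4 places forward in the alphabet (wrapping around).
Working it through for "chariot": intermediate "tharioc", final "xlevmsg".
(Check on "glacier": → "rlacieg" → "vpegmik" ✓)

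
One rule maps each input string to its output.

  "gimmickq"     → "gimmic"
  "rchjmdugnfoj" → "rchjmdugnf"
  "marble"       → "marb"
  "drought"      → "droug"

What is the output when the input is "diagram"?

Rule — delete the last 2 characters.
Applying that to "diagram" gives "diagr".

diagr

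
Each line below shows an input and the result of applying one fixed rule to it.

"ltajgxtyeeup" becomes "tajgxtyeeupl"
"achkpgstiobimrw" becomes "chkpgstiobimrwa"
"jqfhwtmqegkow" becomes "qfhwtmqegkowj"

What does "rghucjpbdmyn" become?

Each output is the input with this applied: move the first character to the end.
On "rghucjpbdmyn" that produces "ghucjpbdmynr".

ghucjpbdmynr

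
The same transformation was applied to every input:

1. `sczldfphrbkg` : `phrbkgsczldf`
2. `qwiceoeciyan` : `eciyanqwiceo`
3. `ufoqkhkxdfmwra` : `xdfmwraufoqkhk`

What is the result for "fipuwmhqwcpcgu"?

The rule is to swap the front and back halves of the string.
On "fipuwmhqwcpcgu" that produces "qwcpcgufipuwmh".

qwcpcgufipuwmh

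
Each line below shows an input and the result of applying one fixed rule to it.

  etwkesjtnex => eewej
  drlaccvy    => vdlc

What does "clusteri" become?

In each case the input is transformed by: move the last 3 characters to the front (rotate right by 3), then keep every other character starting from the second (positions 2nd, 4th, 6th, ...).
Doing the same to "clusteri": "rcut".

rcut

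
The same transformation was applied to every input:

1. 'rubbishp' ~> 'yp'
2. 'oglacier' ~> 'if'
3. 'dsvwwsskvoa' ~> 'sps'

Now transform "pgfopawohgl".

cxe

The transformation: shift every letter 3 places backward in the alphabet (wrapping around), then keep one character in every 3, starting at position 3 (positions 3rd, 6th, 9th, ...).
On "pgfopawohgl": the first step gives "mdclmxtledi", and the second then gives "cxe".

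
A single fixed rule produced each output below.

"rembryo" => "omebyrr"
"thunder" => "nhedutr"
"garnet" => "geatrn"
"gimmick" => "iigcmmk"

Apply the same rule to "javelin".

In each case the input is transformed by: sort the characters into reverse alphabetical order, then move the first 3 characters to the end (rotate left by 3).
Working it through for "javelin": intermediate "vnljiea", final "jieavnl".

jieavnl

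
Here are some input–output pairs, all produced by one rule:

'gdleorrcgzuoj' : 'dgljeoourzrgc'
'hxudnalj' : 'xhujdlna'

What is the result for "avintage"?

vaiengta

What's happening: move the first character to the end, then take characters alternately from the front and the back (1st, last, 2nd, 2nd-last, ...).
Working it through for "avintage": intermediate "vintagea", final "vaiengta".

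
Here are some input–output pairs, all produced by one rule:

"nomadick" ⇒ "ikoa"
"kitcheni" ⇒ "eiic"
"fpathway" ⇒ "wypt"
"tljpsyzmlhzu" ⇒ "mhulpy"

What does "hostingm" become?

nmot

The rule is to keep every other character starting from the second (positions 2nd, 4th, 6th, ...), then swap the front and back halves of the string.
On "hostingm": the first step gives "otnm", and the second then gives "nmot".
(Check on "fpathway": → "ptwy" → "wypt" ✓)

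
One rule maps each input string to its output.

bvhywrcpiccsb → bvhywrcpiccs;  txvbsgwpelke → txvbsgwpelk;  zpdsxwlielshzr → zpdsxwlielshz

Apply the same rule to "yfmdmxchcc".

yfmdmxchc

Rule — delete the last character.
So "yfmdmxchcc" becomes "yfmdmxchc".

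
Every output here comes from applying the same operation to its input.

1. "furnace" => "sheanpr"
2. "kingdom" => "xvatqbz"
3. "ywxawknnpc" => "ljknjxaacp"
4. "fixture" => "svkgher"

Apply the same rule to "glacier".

Rule — shift every letter 13 places forward in the alphabet (wrapping around) — i.e. ROT13.
So "glacier" becomes "tynpvre".

tynpvre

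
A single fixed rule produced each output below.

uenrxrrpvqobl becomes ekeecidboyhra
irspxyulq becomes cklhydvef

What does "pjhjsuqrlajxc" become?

In each case the input is transformed by: move the first 3 characters to the end (rotate left by 3), then shift every letter 13 places forward in the alphabet (wrapping around) — i.e. ROT13.
For "pjhjsuqrlajxc" the result is "wfhdeynwkpcwu".

wfhdeynwkpcwu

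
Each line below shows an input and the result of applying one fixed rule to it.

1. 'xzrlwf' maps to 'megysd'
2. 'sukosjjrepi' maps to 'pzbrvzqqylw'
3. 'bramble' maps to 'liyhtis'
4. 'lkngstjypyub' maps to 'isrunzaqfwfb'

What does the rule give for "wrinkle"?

ldypurs

Each output is the input with this applied: move the last character to the front, then shift every letter 7 places forward in the alphabet (wrapping around).
On "wrinkle" that produces "ldypurs".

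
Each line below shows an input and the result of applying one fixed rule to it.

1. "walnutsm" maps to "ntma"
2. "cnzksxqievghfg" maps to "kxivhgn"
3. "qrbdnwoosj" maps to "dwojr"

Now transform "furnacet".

Rule — move the first 3 characters to the end (rotate left by 3), then keep every other character starting from the first (positions 1st, 3rd, 5th, ...).
Working it through for "furnacet": intermediate "nacetfur", final "nctu".
(Check on "qrbdnwoosj": → "dnwoosjqrb" → "dwojr" ✓)

nctu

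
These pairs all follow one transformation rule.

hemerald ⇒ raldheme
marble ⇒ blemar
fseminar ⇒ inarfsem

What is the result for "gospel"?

pelgos

What's happening: swap the front and back halves of the string.
Doing the same to "gospel": "pelgos".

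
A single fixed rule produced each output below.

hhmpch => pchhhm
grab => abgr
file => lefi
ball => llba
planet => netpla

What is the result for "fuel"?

elfu

Looking at the pairs, the operation is to swap the front and back halves of the string.
Applying that to "fuel" gives "elfu".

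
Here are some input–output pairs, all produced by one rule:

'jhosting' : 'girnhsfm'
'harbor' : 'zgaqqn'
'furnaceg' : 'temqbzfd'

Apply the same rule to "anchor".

mzgbqn

Each output is the input with this applied: swap each adjacent pair of characters (1↔2, 3↔4, ...), then shift every letter 1 place backward in the alphabet (wrapping around).
Applying both steps to "anchor": "nahcro", then "mzgbqn".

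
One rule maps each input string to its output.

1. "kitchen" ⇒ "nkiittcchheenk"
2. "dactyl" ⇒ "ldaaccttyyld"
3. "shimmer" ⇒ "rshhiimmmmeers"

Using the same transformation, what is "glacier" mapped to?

rgllaacciieerg

The pattern: double every character, then swap the first and last characters.
For "glacier", step one produces "ggllaacciieerr"; step two turns that into "rgllaacciieerg".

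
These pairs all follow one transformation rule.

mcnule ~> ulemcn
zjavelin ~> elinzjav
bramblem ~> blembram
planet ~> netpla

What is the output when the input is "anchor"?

What's happening: swap the front and back halves of the string.
Applying that to "anchor" gives "horanc".

horanc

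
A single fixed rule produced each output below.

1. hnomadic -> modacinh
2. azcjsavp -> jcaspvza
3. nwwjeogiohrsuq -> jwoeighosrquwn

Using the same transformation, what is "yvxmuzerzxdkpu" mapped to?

mxzurexzkdupvy

The transformation: move the first 2 characters to the end (rotate left by 2), then swap each adjacent pair of characters (1↔2, 3↔4, ...).
Working it through for "yvxmuzerzxdkpu": intermediate "xmuzerzxdkpuyv", final "mxzurexzkdupvy".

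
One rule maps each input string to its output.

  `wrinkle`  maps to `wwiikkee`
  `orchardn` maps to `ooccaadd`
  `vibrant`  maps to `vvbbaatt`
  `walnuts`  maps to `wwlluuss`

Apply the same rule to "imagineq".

iiaaiiee

The pattern: keep every other character starting from the first (positions 1st, 3rd, 5th, ...), then double every character.
For "imagineq", step one produces "iaie"; step two turns that into "iiaaiiee".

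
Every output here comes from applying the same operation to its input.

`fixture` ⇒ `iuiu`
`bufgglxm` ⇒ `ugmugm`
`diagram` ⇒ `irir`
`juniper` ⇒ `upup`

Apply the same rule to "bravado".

The transformation: keep one character in every 3, starting at position 2 (positions 2nd, 5th, 8th, ...), then write the whole string twice.
For "bravado", step one produces "ra"; step two turns that into "rara".
(Check on "diagram": → "ir" → "irir" ✓)

rara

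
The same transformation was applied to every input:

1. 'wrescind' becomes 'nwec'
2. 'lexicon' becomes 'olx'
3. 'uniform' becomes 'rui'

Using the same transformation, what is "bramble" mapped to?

The rule is to move the last 3 characters to the front (rotate right by 3), then keep every other character starting from the second (positions 2nd, 4th, 6th, ...).
"bramble" → "blebram" → "lba".
(Check on "uniform": → "ormunif" → "rui" ✓)

lba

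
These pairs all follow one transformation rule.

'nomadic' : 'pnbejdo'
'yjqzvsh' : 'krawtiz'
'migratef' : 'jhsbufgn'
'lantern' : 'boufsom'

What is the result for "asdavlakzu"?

Each output is the input with this applied: shift every letter 1 place forward in the alphabet (wrapping around), then move the first character to the end.
Working it through for "asdavlakzu": intermediate "btebwmblav", final "tebwmblavb".

tebwmblavb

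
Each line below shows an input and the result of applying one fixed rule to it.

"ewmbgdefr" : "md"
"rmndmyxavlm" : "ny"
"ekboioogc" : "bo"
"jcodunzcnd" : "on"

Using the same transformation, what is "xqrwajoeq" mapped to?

The rule is to keep one character in every 3, starting at position 3 (positions 3rd, 6th, 9th, ...), then delete the last character.
For "xqrwajoeq", step one produces "rjq"; step two turns that into "rj".

rj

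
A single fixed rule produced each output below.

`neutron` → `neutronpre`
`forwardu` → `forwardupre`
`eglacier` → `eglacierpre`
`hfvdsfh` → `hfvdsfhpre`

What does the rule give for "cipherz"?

cipherzpre

In each case the input is transformed by: append "pre".
So "cipherz" becomes "cipherzpre".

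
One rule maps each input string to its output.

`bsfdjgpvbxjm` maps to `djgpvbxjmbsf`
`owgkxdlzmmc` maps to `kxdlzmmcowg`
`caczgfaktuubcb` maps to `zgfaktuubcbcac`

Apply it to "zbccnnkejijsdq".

Looking at the pairs, the operation is to move the first 3 characters to the end (rotate left by 3).
For "zbccnnkejijsdq" the result is "cnnkejijsdqzbc".

cnnkejijsdqzbc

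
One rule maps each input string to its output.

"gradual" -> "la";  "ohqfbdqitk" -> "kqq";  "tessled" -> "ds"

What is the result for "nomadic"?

Rule — take characters alternately from the front and the back (1st, last, 2nd, 2nd-last, ...), then keep one character in every 3, starting at position 2 (positions 2nd, 5th, 8th, ...).
Starting from "nomadic": after the first operation, "ncoimda"; after the second, "cm".

cm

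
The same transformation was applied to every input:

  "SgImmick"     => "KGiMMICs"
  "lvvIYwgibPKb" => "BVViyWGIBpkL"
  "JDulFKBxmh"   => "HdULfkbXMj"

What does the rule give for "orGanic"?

CRgANIO

Looking at the pairs, the operation is to swap the first and last characters, then flip the case of every letter.
Starting from "orGanic": after the first operation, "crGanio"; after the second, "CRgANIO".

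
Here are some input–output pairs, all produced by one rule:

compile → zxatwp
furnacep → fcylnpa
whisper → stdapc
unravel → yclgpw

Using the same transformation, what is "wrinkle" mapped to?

The transformation: delete the first character, then shift every letter 11 places forward in the alphabet (wrapping around).
Applying both steps to "wrinkle": "rinkle", then "ctyvwp".

ctyvwp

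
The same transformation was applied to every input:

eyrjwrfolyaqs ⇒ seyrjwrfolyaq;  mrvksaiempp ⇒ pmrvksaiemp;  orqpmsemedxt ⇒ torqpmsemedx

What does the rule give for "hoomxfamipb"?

In each case the input is transformed by: move the last character to the front.
So "hoomxfamipb" becomes "bhoomxfamip".

bhoomxfamip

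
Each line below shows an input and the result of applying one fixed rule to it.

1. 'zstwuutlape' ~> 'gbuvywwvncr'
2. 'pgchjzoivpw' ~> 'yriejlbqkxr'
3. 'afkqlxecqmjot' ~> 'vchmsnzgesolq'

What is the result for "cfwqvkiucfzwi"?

The rule is to move the last character to the front, then shift every letter 2 places forward in the alphabet (wrapping around).
Starting from "cfwqvkiucfzwi": after the first operation, "icfwqvkiucfzw"; after the second, "kehysxmkwehby".

kehysxmkwehby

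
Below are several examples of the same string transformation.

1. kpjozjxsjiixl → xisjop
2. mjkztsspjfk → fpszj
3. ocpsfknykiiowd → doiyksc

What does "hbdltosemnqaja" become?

aaneolb

Each output is the input with this applied: keep every other character starting from the second (positions 2nd, 4th, 6th, ...), then reverse the string.
On "hbdltosemnqaja": the first step gives "bloenaa", and the second then gives "aaneolb".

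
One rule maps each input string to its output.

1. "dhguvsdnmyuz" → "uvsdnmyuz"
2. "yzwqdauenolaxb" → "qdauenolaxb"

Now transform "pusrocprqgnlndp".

rocprqgnlndp

The rule is to delete the first 3 characters.
Applying that to "pusrocprqgnlndp" gives "rocprqgnlndp".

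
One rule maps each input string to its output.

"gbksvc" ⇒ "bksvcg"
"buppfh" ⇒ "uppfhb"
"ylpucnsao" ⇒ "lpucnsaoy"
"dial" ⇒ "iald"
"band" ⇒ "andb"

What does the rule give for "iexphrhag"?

exphrhagi

What's happening: move the first character to the end.
Applying that to "iexphrhag" gives "exphrhagi".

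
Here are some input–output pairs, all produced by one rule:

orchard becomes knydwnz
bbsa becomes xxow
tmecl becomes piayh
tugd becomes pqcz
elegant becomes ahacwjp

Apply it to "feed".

The pattern: shift every letter 4 places backward in the alphabet (wrapping around).
On "feed" that produces "baaz".

baaz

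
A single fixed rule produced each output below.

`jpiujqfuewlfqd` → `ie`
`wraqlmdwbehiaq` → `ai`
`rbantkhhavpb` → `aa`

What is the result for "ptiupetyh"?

ie

The rule is to keep one character in every 3, starting at position 3 (positions 3rd, 6th, 9th, ...), then keep only the vowels.
On "ptiupetyh": the first step gives "ieh", and the second then gives "ie".
(Check on "wraqlmdwbehiaq": → "ambi" → "ai" ✓)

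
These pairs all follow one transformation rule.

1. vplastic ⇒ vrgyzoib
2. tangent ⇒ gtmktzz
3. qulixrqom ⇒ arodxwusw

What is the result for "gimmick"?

What's happening: move the first character to the end, then shift every letter 6 places forward in the alphabet (wrapping around).
Applying both steps to "gimmick": "immickg", then "ossoiqm".

ossoiqm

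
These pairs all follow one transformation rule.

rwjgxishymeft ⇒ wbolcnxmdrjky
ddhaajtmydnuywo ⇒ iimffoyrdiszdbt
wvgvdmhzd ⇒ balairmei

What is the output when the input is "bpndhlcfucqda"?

The rule is to shift every letter 5 places forward in the alphabet (wrapping around).
For "bpndhlcfucqda" the result is "gusimqhkzhvif".

gusimqhkzhvif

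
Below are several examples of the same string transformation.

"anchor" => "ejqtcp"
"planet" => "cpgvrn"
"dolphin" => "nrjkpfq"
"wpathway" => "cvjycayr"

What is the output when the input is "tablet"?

dngvvc

What's happening: move the first 2 characters to the end (rotate left by 2), then shift every letter 2 places forward in the alphabet (wrapping around).
Applying both steps to "tablet": "bletta", then "dngvvc".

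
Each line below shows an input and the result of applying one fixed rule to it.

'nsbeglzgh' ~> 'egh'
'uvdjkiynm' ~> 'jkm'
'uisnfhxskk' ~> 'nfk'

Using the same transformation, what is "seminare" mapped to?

in

Each output is the input with this applied: swap each adjacent pair of characters (1↔2, 3↔4, ...), then keep one character in every 3, starting at position 3 (positions 3rd, 6th, 9th, ...).
Working it through for "seminare": intermediate "esimaner", final "in".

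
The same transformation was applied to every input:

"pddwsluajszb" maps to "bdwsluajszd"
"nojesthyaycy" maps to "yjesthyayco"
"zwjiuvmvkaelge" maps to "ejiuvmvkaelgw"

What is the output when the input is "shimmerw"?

wimmerh

What's happening: delete the first character, then swap the first and last characters.
Starting from "shimmerw": after the first operation, "himmerw"; after the second, "wimmerh".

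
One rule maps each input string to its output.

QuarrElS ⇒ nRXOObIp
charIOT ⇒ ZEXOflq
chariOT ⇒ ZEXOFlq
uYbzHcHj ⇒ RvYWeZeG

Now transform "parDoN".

The transformation: shift every letter 3 places backward in the alphabet (wrapping around), then flip the case of every letter.
Starting from "parDoN": after the first operation, "mxoAlK"; after the second, "MXOaLk".

MXOaLk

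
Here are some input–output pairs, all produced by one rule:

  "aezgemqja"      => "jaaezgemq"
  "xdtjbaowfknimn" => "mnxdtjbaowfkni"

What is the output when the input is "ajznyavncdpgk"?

The pattern: move the last 2 characters to the front (rotate right by 2).
For "ajznyavncdpgk" the result is "gkajznyavncdp".

gkajznyavncdp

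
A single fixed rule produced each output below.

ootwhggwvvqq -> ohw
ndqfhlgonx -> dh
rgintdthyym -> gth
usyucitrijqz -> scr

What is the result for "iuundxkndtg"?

What's happening: delete the last 3 characters, then keep one character in every 3, starting at position 2 (positions 2nd, 5th, 8th, ...).
Applying both steps to "iuundxkndtg": "iuundxkn", then "udn".

udn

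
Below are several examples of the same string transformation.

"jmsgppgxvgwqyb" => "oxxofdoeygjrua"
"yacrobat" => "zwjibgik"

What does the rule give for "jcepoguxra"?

Each output is the input with this applied: shift every letter 8 places forward in the alphabet (wrapping around), then move the first 3 characters to the end (rotate left by 3).
"jcepoguxra" → "rkmxwocfzi" → "xwocfzirkm".

xwocfzirkm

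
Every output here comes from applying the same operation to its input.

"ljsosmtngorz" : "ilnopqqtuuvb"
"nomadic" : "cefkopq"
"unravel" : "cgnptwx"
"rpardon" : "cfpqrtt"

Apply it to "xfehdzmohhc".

Rule — sort the characters into alphabetical order, then shift every letter 2 places forward in the alphabet (wrapping around).
For "xfehdzmohhc", step one produces "cdefhhhmoxz"; step two turns that into "efghjjjoqzb".

efghjjjoqzb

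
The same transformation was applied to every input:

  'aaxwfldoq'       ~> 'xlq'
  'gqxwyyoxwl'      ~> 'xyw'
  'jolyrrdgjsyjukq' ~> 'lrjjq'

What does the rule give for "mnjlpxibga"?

jxg

Rule — keep one character in every 3, starting at position 3 (positions 3rd, 6th, 9th, ...).
So "mnjlpxibga" becomes "jxg".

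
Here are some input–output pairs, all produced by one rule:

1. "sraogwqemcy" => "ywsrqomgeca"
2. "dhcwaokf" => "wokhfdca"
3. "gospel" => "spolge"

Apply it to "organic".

The rule is to sort the characters into reverse alphabetical order.
For "organic" the result is "ronigca".

ronigca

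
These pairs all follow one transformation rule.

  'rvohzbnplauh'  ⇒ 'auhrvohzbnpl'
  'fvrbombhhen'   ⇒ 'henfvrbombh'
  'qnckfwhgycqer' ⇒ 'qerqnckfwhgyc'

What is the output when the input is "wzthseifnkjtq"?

jtqwzthseifnk

Rule — move the last 3 characters to the front (rotate right by 3).
Doing the same to "wzthseifnkjtq": "jtqwzthseifnk".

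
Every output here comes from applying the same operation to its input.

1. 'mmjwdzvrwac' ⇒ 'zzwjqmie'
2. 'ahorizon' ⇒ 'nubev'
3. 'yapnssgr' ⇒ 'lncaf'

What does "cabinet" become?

In each case the input is transformed by: shift every letter 13 places forward in the alphabet (wrapping around) — i.e. ROT13, then delete the last 3 characters.
On "cabinet": the first step gives "pnovarg", and the second then gives "pnov".

pnov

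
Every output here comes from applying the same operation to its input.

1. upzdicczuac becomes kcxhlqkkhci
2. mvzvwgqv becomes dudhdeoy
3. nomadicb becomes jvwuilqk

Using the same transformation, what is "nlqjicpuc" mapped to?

kvtyrqkxc

The transformation: shift every letter 8 places forward in the alphabet (wrapping around), then move the last character to the front.
On "nlqjicpuc": the first step gives "vtyrqkxck", and the second then gives "kvtyrqkxc".
(Check on "mvzvwgqv": → "udhdeoyd" → "dudhdeoy" ✓)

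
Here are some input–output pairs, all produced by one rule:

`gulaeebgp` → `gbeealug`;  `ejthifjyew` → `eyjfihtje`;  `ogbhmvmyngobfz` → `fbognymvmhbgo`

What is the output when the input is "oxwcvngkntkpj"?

Looking at the pairs, the operation is to delete the last character, then reverse the string.
Applying both steps to "oxwcvngkntkpj": "oxwcvngkntkp", then "pktnkgnvcwxo".
(Check on "ogbhmvmyngobfz": → "ogbhmvmyngobf" → "fbognymvmhbgo" ✓)

pktnkgnvcwxo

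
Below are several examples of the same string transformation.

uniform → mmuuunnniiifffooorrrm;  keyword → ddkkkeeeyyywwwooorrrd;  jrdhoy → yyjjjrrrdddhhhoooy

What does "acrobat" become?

In each case the input is transformed by: repeat every character 3 times, then move the last 2 characters to the front (rotate right by 2).
Working it through for "acrobat": intermediate "aaacccrrrooobbbaaattt", final "ttaaacccrrrooobbbaaat".

ttaaacccrrrooobbbaaat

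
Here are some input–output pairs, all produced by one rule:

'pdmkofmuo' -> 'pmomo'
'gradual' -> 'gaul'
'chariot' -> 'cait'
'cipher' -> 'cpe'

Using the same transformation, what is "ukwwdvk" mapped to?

The transformation: keep every other character starting from the first (positions 1st, 3rd, 5th, ...).
"ukwwdvk" → "uwdk".

uwdk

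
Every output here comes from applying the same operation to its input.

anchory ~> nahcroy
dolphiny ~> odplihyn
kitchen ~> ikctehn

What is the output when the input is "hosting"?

What's happening: swap each adjacent pair of characters (1↔2, 3↔4, ...).
Applying that to "hosting" gives "ohtsnig".

ohtsnig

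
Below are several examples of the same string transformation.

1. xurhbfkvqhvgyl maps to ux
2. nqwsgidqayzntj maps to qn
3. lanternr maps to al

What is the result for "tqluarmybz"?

What's happening: swap each adjacent pair of characters (1↔2, 3↔4, ...), then keep only the first 2 characters.
Working it through for "tqluarmybz": intermediate "qtulraymzb", final "qt".

qt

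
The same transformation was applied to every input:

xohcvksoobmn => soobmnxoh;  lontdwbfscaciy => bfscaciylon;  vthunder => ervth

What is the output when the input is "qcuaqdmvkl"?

mvklqcu

Rule — move the first 3 characters to the end (rotate left by 3), then delete the first 3 characters.
So "qcuaqdmvkl" becomes "mvklqcu".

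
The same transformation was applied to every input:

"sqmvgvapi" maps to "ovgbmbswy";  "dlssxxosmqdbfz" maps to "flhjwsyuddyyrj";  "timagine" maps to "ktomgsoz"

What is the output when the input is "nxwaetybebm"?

What's happening: reverse the string, then shift every letter 6 places forward in the alphabet (wrapping around).
For "nxwaetybebm", step one produces "mbebyteawxn"; step two turns that into "shkhezkgcdt".
(Check on "timagine": → "enigamit" → "ktomgsoz" ✓)

shkhezkgcdt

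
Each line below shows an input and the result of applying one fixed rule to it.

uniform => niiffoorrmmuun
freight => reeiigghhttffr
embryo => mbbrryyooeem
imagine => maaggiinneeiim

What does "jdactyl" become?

Looking at the pairs, the operation is to double every character, then move the first 3 characters to the end (rotate left by 3).
Working it through for "jdactyl": intermediate "jjddaaccttyyll", final "daaccttyylljjd".

daaccttyylljjd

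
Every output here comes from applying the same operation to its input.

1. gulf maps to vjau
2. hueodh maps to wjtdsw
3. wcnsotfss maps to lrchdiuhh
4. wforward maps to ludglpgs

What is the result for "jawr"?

yplg

In each case the input is transformed by: shift every letter 11 places backward in the alphabet (wrapping around).
Applying that to "jawr" gives "yplg".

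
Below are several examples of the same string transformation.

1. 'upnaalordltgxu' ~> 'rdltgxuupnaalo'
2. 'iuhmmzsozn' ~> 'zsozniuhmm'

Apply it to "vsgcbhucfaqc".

ucfaqcvsgcbh

Each output is the input with this applied: swap the front and back halves of the string.
On "vsgcbhucfaqc" that produces "ucfaqcvsgcbh".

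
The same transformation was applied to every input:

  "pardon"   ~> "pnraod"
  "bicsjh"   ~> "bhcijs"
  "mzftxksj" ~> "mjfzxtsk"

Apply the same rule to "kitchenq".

kqtihcne

Rule — move the last character to the front, then swap each adjacent pair of characters (1↔2, 3↔4, ...).
Applying both steps to "kitchenq": "qkitchen", then "kqtihcne".
(Check on "mzftxksj": → "jmzftxks" → "mjfzxtsk" ✓)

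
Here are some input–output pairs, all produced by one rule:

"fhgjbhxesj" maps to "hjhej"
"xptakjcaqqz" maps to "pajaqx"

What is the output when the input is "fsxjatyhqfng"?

The pattern: move the first character to the end, then keep every other character starting from the first (positions 1st, 3rd, 5th, ...).
On "fsxjatyhqfng": the first step gives "sxjatyhqfngf", and the second then gives "sjthfg".

sjthfg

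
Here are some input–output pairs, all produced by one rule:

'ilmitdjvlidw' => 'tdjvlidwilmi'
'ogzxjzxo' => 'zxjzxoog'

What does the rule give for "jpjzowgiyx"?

zowgiyxjpj

Rule — move the last 2 characters to the front (rotate right by 2), then swap the front and back halves of the string.
So "jpjzowgiyx" becomes "zowgiyxjpj".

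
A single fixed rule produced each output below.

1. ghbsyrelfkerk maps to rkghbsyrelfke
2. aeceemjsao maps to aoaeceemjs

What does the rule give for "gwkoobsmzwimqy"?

qygwkoobsmzwim

The transformation: move the last 2 characters to the front (rotate right by 2).
Doing the same to "gwkoobsmzwimqy": "qygwkoobsmzwim".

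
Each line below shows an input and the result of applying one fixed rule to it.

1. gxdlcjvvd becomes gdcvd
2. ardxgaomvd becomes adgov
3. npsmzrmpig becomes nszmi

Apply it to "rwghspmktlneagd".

The transformation: keep every other character starting from the first (positions 1st, 3rd, 5th, ...).
Applying that to "rwghspmktlneagd" gives "rgsmtnad".

rgsmtnad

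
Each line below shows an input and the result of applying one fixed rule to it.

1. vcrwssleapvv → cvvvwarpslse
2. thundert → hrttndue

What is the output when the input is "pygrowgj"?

ygpjrogw

The transformation: swap each adjacent pair of characters (1↔2, 3↔4, ...), then take characters alternately from the front and the back (1st, last, 2nd, 2nd-last, ...).
Working it through for "pygrowgj": intermediate "yprgwojg", final "ygpjrogw".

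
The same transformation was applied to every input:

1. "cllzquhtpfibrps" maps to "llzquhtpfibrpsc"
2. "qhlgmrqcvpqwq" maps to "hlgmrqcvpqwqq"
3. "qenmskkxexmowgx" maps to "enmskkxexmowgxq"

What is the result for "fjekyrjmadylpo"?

What's happening: move the first character to the end.
For "fjekyrjmadylpo" the result is "jekyrjmadylpof".

jekyrjmadylpof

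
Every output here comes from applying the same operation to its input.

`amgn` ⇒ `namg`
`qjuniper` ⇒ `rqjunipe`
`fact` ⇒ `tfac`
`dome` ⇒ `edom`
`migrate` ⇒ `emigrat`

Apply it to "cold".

dcol

In each case the input is transformed by: move the last character to the front.
On "cold" that produces "dcol".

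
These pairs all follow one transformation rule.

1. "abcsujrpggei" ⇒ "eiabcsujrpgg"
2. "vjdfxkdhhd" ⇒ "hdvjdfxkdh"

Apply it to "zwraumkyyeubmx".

The transformation: move the last 2 characters to the front (rotate right by 2).
Applying that to "zwraumkyyeubmx" gives "mxzwraumkyyeub".

mxzwraumkyyeub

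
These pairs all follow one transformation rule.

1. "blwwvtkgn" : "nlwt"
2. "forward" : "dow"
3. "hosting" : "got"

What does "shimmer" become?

rhm

The transformation: move the last 2 characters to the front (rotate right by 2), then keep every other character starting from the second (positions 2nd, 4th, 6th, ...).
On "shimmer": the first step gives "ershimm", and the second then gives "rhm".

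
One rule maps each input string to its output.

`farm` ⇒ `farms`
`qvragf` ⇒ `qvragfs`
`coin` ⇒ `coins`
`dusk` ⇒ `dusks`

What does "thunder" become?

thunders

The pattern: append "s".
Doing the same to "thunder": "thunders".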